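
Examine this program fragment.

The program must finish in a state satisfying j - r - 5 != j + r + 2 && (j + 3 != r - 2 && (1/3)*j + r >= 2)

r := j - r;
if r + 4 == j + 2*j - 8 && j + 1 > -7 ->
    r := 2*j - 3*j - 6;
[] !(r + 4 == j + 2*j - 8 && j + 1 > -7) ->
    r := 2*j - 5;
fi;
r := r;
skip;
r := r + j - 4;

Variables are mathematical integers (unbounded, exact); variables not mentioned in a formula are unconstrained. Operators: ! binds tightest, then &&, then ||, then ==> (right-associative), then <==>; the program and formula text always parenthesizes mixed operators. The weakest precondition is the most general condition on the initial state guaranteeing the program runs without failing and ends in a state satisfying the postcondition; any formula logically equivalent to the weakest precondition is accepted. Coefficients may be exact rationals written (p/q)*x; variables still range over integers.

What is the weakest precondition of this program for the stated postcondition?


Working backward. After the program, the postcondition j - r - 5 != j + r + 2 && (j + 3 != r - 2 && (1/3)*j + r >= 2) must hold; in canonical form it is 2*r != -7 && j != r - 5 && (1/3)*j + r >= 2.
Before r := r + j - 4: 2*j + 2*r != 1 && r != 9 && (4/3)*j + r >= 6
Before skip: 2*j + 2*r != 1 && r != 9 && (4/3)*j + r >= 6
Before r := r: 2*j + 2*r != 1 && r != 9 && (4/3)*j + r >= 6
Then branch requires j != -15 && (1/3)*j >= 12; else branch requires 6*j != 11 && 2*j != 14 && (10/3)*j >= 11.
Before the if: ((r == 3*j - 12 && j > -8) ==> (j != -15 && (1/3)*j >= 12)) && ((!(r == 3*j - 12 && j > -8)) ==> (6*j != 11 && 2*j != 14 && (10/3)*j >= 11))
Before r := j - r: ((2*j + r == 12 && j > -8) ==> (j != -15 && (1/3)*j >= 12)) && ((!(2*j + r == 12 && j > -8)) ==> (6*j != 11 && 2*j != 14 && (10/3)*j >= 11))
Answer: WP = ((2*j + r == 12 && j > -8) ==> (j != -15 && (1/3)*j >= 12)) && ((!(2*j + r == 12 && j > -8)) ==> (6*j != 11 && 2*j != 14 && (10/3)*j >= 11))


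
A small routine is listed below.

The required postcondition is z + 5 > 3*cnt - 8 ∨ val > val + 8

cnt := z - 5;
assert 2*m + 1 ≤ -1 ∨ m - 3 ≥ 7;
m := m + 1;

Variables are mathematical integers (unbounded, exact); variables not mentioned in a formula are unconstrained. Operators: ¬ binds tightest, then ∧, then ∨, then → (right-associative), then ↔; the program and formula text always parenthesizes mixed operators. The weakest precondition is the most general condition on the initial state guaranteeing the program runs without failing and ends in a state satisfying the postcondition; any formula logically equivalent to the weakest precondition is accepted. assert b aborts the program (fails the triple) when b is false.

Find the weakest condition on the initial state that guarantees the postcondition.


Working backward. After the program, the postcondition z + 5 > 3*cnt - 8 ∨ val > val + 8 must hold; in canonical form it is z > 3*cnt - 13.
Before m := m + 1: z > 3*cnt - 13
Before assert 2*m + 1 ≤ -1 ∨ m - 3 ≥ 7: (2*m ≤ -2 ∨ m ≥ 10) ∧ z > 3*cnt - 13
Before cnt := z - 5: (2*m ≤ -2 ∨ m ≥ 10) ∧ 2*z < 28
Answer: WP = (2*m ≤ -2 ∨ m ≥ 10) ∧ 2*z < 28


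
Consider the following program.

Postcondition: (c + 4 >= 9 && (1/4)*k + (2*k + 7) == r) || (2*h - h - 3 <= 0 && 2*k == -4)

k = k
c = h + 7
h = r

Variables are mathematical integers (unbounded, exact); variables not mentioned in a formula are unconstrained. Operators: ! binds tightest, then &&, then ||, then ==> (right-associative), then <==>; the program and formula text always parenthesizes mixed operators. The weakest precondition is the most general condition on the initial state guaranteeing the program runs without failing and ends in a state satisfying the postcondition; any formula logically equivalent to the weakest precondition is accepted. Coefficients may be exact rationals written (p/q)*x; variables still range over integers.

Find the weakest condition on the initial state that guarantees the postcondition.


Working backward. After the program, the postcondition (c + 4 >= 9 && (1/4)*k + (2*k + 7) == r) || (2*h - h - 3 <= 0 && 2*k == -4) must hold; in canonical form it is (c >= 5 && (9/4)*k == r - 7) || (h <= 3 && 2*k == -4).
Before h := r: (c >= 5 && (9/4)*k == r - 7) || (r <= 3 && 2*k == -4)
Before c := h + 7: (h >= -2 && (9/4)*k == r - 7) || (r <= 3 && 2*k == -4)
Before k := k: (h >= -2 && (9/4)*k == r - 7) || (r <= 3 && 2*k == -4)
Answer: WP = (h >= -2 && (9/4)*k == r - 7) || (r <= 3 && 2*k == -4)


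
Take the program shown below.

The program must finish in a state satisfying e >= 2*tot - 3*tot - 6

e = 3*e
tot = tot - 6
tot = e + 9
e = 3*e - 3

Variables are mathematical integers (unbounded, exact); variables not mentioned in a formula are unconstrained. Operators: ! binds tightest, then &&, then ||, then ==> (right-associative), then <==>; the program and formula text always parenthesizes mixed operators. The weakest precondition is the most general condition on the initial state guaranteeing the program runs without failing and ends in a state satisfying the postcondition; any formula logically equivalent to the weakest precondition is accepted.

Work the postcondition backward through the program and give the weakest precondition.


Working backward. After the program, the postcondition e >= 2*tot - 3*tot - 6 must hold; in canonical form it is e + tot >= -6.
Before e := 3*e - 3: 3*e + tot >= -3
Before tot := e + 9: 4*e >= -12
Before tot := tot - 6: 4*e >= -12
Before e := 3*e: 12*e >= -12
Answer: WP = 12*e >= -12


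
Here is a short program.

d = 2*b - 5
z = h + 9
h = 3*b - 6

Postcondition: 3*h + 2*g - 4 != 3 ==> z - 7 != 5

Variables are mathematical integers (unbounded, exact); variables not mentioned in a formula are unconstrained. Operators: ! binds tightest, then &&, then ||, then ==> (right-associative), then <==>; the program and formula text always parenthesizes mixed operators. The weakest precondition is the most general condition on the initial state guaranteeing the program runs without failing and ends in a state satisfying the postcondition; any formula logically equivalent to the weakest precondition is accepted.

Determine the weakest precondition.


Working backward. After the program, the postcondition 3*h + 2*g - 4 != 3 ==> z - 7 != 5 must hold; in canonical form it is 2*g + 3*h != 7 ==> z != 12.
Before h := 3*b - 6: 9*b + 2*g != 25 ==> z != 12
Before z := h + 9: 9*b + 2*g != 25 ==> h != 3
Before d := 2*b - 5: 9*b + 2*g != 25 ==> h != 3
Answer: WP = 9*b + 2*g != 25 ==> h != 3


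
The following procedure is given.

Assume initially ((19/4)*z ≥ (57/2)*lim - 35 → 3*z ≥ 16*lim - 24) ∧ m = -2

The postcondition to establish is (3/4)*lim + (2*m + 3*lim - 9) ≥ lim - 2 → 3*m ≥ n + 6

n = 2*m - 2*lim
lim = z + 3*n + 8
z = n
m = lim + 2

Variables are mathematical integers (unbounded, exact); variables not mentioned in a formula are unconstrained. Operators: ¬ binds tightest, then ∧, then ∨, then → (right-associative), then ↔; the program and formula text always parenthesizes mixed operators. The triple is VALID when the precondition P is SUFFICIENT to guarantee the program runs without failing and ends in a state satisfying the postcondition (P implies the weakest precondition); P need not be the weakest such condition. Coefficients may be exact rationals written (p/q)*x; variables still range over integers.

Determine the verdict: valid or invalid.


Working backward. After the program, the postcondition (3/4)*lim + (2*m + 3*lim - 9) ≥ lim - 2 → 3*m ≥ n + 6 must hold; in canonical form it is (11/4)*lim + 2*m ≥ 7 → 3*m ≥ n + 6.
Before m := lim + 2: (19/4)*lim ≥ 3 → 3*lim ≥ n
Before z := n: (19/4)*lim ≥ 3 → 3*lim ≥ n
Before lim := z + 3*n + 8: (57/4)*n + (19/4)*z ≥ -35 → 8*n + 3*z ≥ -24
Before n := 2*m - 2*lim: (57/2)*m + (19/4)*z ≥ (57/2)*lim - 35 → 16*m + 3*z ≥ 16*lim - 24
The weakest precondition is (57/2)*m + (19/4)*z ≥ (57/2)*lim - 35 → 16*m + 3*z ≥ 16*lim - 24.
Check whether ((19/4)*z ≥ (57/2)*lim - 35 → 3*z ≥ 16*lim - 24) ∧ m = -2 implies it.
Countermodel: at the initial state lim = -4, m = -2, z = -19, the precondition holds but the weakest precondition fails.
Answer: invalid


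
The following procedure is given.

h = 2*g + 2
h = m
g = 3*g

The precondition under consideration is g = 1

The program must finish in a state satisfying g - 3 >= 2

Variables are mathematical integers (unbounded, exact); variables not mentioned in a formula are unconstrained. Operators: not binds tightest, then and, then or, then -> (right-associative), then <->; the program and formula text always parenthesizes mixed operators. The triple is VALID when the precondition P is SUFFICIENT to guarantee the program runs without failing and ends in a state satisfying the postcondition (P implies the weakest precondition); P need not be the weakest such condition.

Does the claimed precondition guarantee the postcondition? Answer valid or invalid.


Working backward. After the program, the postcondition g - 3 >= 2 must hold; in canonical form it is g >= 5.
Before g := 3*g: 3*g >= 5
Before h := m: 3*g >= 5
Before h := 2*g + 2: 3*g >= 5
The weakest precondition is 3*g >= 5.
Check whether g = 1 implies it.
Countermodel: at the initial state g = 1, the precondition holds but the weakest precondition fails.
Answer: invalid


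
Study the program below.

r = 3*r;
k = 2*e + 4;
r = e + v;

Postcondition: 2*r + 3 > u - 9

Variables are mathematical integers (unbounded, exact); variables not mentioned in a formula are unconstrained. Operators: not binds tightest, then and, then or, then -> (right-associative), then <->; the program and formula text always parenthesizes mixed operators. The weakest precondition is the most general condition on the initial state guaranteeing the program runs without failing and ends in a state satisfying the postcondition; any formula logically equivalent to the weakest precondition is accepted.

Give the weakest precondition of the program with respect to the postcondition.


Working backward. After the program, the postcondition 2*r + 3 > u - 9 must hold; in canonical form it is 2*r > u - 12.
Before r := e + v: 2*e + 2*v > u - 12
Before k := 2*e + 4: 2*e + 2*v > u - 12
Before r := 3*r: 2*e + 2*v > u - 12
Answer: WP = 2*e + 2*v > u - 12


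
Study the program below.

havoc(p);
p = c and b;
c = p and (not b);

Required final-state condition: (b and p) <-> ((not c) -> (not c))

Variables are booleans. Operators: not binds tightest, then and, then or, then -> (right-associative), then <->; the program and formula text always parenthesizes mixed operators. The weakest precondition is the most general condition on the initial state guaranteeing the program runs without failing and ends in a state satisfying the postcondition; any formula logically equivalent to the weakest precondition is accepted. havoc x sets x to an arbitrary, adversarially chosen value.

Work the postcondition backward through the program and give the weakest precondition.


Working backward. After the program, the postcondition (b and p) <-> ((not c) -> (not c)) must hold; in canonical form it is b and p.
Before c := p and (not b): b and p
Before p := c and b: b and c
Before havoc p: b and c
Answer: WP = b and c


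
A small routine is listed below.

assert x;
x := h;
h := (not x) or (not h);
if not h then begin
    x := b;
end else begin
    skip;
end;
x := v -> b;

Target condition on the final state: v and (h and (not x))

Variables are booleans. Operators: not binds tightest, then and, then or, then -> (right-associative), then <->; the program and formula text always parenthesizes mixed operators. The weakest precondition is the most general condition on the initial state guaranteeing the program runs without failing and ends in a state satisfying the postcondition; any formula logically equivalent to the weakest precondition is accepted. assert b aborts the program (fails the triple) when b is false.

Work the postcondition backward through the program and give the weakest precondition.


Working backward. After the program, the postcondition v and (h and (not x)) must hold; in canonical form it is v and h and (not x).
Before x := v -> b: v and h and (not (v -> b))
Then branch requires v and h and (not (v -> b)); else branch requires v and h and (not (v -> b)).
Before the if: ((not h) -> (v and h and (not (v -> b)))) and (h -> (v and h and (not (v -> b))))
Before h := (not x) or (not h): ((not ((not x) or (not h))) -> (v and ((not x) or (not h)) and (not (v -> b)))) and (((not x) or (not h)) -> (v and ((not x) or (not h)) and (not (v -> b))))
Before x := h: (h -> (v and (not h) and (not (v -> b)))) and ((not h) -> (v and (not h) and (not (v -> b))))
Before assert x: x and (h -> (v and (not h) and (not (v -> b)))) and ((not h) -> (v and (not h) and (not (v -> b))))
Answer: WP = x and (h -> (v and (not h) and (not (v -> b)))) and ((not h) -> (v and (not h) and (not (v -> b))))


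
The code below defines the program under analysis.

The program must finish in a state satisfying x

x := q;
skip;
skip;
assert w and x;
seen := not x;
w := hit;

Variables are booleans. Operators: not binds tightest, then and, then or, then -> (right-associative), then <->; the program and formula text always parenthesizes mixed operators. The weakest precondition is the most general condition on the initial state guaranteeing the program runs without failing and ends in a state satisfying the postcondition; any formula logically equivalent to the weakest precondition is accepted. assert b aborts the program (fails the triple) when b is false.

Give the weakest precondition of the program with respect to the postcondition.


Working backward. After the program, x must hold.
Before w := hit: x
Before seen := not x: x
Before assert w and x: w and x
Before skip: w and x
Before skip: w and x
Before x := q: w and q
Answer: WP = w and q


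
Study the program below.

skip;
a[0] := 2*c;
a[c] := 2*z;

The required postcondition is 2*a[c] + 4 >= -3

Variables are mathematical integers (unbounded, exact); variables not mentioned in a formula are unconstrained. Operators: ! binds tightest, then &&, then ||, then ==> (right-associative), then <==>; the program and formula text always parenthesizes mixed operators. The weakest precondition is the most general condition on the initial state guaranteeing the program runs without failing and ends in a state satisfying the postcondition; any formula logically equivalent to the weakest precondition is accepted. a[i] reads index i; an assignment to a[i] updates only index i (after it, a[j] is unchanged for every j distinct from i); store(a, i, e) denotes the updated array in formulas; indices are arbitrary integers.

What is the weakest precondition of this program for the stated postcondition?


Working backward. After the program, the postcondition 2*a[c] + 4 >= -3 must hold; in canonical form it is 2*a[c] >= -7.
Before a[c] := 2*z: 2*store(a, c, 2*z)[c] >= -7
Before a[0] := 2*c: 2*store(store(a, 0, 2*c), c, 2*z)[c] >= -7
Before skip: 2*store(store(a, 0, 2*c), c, 2*z)[c] >= -7
Answer: WP = 2*store(store(a, 0, 2*c), c, 2*z)[c] >= -7


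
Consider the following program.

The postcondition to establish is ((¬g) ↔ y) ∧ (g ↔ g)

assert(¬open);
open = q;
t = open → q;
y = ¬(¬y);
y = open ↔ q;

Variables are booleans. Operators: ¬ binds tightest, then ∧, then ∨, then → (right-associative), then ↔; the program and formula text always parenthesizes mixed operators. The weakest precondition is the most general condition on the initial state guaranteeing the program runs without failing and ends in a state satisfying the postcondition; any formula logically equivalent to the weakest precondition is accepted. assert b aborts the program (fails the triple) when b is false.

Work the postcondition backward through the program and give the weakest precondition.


Working backward. After the program, the postcondition ((¬g) ↔ y) ∧ (g ↔ g) must hold; in canonical form it is (¬g) ↔ y.
Before y := open ↔ q: (¬g) ↔ (open ↔ q)
Before y := ¬(¬y): (¬g) ↔ (open ↔ q)
Before t := open → q: (¬g) ↔ (open ↔ q)
Before open := q: ¬g
Before assert ¬open: (¬open) ∧ (¬g)
Answer: WP = (¬open) ∧ (¬g)


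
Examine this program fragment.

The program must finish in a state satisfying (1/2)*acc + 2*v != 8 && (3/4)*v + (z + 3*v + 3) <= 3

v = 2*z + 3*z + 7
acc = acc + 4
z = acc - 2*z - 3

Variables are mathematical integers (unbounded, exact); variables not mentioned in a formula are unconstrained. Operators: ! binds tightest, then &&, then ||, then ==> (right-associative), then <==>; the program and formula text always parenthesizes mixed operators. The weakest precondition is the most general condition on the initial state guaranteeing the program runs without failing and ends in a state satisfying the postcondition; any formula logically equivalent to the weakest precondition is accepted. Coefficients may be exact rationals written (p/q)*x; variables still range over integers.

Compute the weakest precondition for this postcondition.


Working backward. After the program, the postcondition (1/2)*acc + 2*v != 8 && (3/4)*v + (z + 3*v + 3) <= 3 must hold; in canonical form it is (1/2)*acc + 2*v != 8 && (15/4)*v + z <= 0.
Before z := acc - 2*z - 3: (1/2)*acc + 2*v != 8 && acc + (15/4)*v <= 2*z + 3
Before acc := acc + 4: (1/2)*acc + 2*v != 6 && acc + (15/4)*v <= 2*z - 1
Before v := 2*z + 3*z + 7: (1/2)*acc + 10*z != -8 && acc + (67/4)*z <= -109/4
Answer: WP = (1/2)*acc + 10*z != -8 && acc + (67/4)*z <= -109/4


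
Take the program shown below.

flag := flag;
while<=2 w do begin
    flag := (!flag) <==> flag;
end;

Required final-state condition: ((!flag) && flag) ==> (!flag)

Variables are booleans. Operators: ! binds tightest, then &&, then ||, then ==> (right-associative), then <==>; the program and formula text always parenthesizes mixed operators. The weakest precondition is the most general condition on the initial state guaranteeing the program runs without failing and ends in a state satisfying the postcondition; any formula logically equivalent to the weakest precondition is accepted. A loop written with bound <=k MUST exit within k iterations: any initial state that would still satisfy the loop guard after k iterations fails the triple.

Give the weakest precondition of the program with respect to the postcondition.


Working backward. After the program, the postcondition ((!flag) && flag) ==> (!flag) must hold; in canonical form it is true.
Before the loop (bound <=2), unroll the exhaustion recursion (WP_0 = exit-now case; WP_j = one more guarded iteration, up to j = 2):
  WP_0: !w
  WP_1: w ==> (!w)
  WP_2: w ==> (w ==> (!w))
So before the loop: w ==> (w ==> (!w))
Before flag := flag: w ==> (w ==> (!w))
Answer: WP = w ==> (w ==> (!w))


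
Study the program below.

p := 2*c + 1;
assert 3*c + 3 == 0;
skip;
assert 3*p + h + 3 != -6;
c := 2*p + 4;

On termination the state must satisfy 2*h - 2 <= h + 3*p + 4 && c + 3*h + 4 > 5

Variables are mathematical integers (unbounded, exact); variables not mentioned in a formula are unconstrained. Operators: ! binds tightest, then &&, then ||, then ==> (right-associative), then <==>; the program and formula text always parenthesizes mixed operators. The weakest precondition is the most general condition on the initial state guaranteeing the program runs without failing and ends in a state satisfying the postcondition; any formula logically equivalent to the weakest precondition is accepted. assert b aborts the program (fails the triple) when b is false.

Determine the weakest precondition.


Working backward. After the program, the postcondition 2*h - 2 <= h + 3*p + 4 && c + 3*h + 4 > 5 must hold; in canonical form it is h <= 3*p + 6 && c + 3*h > 1.
Before c := 2*p + 4: h <= 3*p + 6 && 3*h + 2*p > -3
Before assert 3*p + h + 3 != -6: h + 3*p != -9 && h <= 3*p + 6 && 3*h + 2*p > -3
Before skip: h + 3*p != -9 && h <= 3*p + 6 && 3*h + 2*p > -3
Before assert 3*c + 3 == 0: 3*c == -3 && h + 3*p != -9 && h <= 3*p + 6 && 3*h + 2*p > -3
Before p := 2*c + 1: 3*c == -3 && 6*c + h != -12 && h <= 6*c + 9 && 4*c + 3*h > -5
Answer: WP = 3*c == -3 && 6*c + h != -12 && h <= 6*c + 9 && 4*c + 3*h > -5


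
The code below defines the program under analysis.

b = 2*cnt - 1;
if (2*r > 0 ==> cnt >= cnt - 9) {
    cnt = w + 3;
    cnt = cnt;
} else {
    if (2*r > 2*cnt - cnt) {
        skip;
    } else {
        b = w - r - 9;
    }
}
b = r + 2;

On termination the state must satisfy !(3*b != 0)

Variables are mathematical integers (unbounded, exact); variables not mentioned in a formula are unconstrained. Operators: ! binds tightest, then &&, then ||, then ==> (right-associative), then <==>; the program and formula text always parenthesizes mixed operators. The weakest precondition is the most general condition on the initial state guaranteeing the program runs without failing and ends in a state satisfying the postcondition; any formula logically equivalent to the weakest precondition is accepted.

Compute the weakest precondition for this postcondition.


Working backward. After the program, !(3*b != 0) must hold.
Before b := r + 2: !(3*r != -6)
Then branch requires !(3*r != -6); else branch requires (2*r > cnt ==> (!(3*r != -6))) && ((!(2*r > cnt)) ==> (!(3*r != -6))).
Before the if: !(3*r != -6)
Before b := 2*cnt - 1: !(3*r != -6)
Answer: WP = !(3*r != -6)


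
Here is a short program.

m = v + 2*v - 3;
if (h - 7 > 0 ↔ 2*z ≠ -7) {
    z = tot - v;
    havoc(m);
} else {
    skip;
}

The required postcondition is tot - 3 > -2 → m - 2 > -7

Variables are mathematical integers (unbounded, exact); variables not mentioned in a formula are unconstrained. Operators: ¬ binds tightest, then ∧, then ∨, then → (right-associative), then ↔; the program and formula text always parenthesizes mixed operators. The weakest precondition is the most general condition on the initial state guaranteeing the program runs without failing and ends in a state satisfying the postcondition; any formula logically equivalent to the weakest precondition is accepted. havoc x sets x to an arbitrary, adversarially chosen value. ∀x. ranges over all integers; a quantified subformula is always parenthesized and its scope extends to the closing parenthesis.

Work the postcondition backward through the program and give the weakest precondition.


Working backward. After the program, the postcondition tot - 3 > -2 → m - 2 > -7 must hold; in canonical form it is tot > 1 → m > -5.
Then branch requires ∀m_1. (tot > 1 → m_1 > -5); else branch requires tot > 1 → m > -5.
Before the if: ((h > 7 ↔ 2*z ≠ -7) → (∀m_1. (tot > 1 → m_1 > -5))) ∧ ((¬(h > 7 ↔ 2*z ≠ -7)) → (tot > 1 → m > -5))
Before m := v + 2*v - 3: ((h > 7 ↔ 2*z ≠ -7) → (∀m_1. (tot > 1 → m_1 > -5))) ∧ ((¬(h > 7 ↔ 2*z ≠ -7)) → (tot > 1 → 3*v > -2))
Answer: WP = ((h > 7 ↔ 2*z ≠ -7) → (∀m_1. (tot > 1 → m_1 > -5))) ∧ ((¬(h > 7 ↔ 2*z ≠ -7)) → (tot > 1 → 3*v > -2))


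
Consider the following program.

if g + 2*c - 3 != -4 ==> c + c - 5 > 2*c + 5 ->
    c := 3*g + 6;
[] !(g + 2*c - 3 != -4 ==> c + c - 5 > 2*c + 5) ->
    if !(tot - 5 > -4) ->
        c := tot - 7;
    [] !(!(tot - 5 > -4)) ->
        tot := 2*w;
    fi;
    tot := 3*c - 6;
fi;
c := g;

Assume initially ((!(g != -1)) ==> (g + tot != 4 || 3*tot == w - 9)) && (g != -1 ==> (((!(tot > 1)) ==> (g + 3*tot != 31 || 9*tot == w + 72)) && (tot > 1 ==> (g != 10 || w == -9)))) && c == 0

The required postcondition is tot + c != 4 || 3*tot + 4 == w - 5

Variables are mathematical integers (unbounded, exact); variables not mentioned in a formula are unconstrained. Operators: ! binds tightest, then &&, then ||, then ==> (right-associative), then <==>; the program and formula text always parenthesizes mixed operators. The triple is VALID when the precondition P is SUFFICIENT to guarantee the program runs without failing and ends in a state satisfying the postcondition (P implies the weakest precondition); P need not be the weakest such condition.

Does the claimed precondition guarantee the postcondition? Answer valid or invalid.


Working backward. After the program, the postcondition tot + c != 4 || 3*tot + 4 == w - 5 must hold; in canonical form it is c + tot != 4 || 3*tot == w - 9.
Before c := g: g + tot != 4 || 3*tot == w - 9
Then branch requires g + tot != 4 || 3*tot == w - 9; else branch requires ((!(tot > 1)) ==> (g + 3*tot != 31 || 9*tot == w + 72)) && (tot > 1 ==> (3*c + g != 10 || 9*c == w + 9)).
Before the if: ((!(2*c + g != -1)) ==> (g + tot != 4 || 3*tot == w - 9)) && (2*c + g != -1 ==> (((!(tot > 1)) ==> (g + 3*tot != 31 || 9*tot == w + 72)) && (tot > 1 ==> (3*c + g != 10 || 9*c == w + 9))))
The weakest precondition is ((!(2*c + g != -1)) ==> (g + tot != 4 || 3*tot == w - 9)) && (2*c + g != -1 ==> (((!(tot > 1)) ==> (g + 3*tot != 31 || 9*tot == w + 72)) && (tot > 1 ==> (3*c + g != 10 || 9*c == w + 9)))).
Check whether ((!(g != -1)) ==> (g + tot != 4 || 3*tot == w - 9)) && (g != -1 ==> (((!(tot > 1)) ==> (g + 3*tot != 31 || 9*tot == w + 72)) && (tot > 1 ==> (g != 10 || w == -9)))) && c == 0 implies it.
Every state satisfying the precondition satisfies the weakest precondition: the implication holds.
Answer: valid


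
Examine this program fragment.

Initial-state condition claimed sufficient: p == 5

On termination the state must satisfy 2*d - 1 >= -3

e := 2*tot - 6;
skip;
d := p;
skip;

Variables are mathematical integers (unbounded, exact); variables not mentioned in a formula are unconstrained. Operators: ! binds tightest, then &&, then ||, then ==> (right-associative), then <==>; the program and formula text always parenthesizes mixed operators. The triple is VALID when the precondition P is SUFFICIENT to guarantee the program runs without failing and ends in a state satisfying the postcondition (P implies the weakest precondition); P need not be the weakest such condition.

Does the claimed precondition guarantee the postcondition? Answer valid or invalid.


Working backward. After the program, the postcondition 2*d - 1 >= -3 must hold; in canonical form it is 2*d >= -2.
Before skip: 2*d >= -2
Before d := p: 2*p >= -2
Before skip: 2*p >= -2
Before e := 2*tot - 6: 2*p >= -2
The weakest precondition is 2*p >= -2.
Check whether p == 5 implies it.
Every state satisfying the precondition satisfies the weakest precondition: the implication holds.
Answer: valid


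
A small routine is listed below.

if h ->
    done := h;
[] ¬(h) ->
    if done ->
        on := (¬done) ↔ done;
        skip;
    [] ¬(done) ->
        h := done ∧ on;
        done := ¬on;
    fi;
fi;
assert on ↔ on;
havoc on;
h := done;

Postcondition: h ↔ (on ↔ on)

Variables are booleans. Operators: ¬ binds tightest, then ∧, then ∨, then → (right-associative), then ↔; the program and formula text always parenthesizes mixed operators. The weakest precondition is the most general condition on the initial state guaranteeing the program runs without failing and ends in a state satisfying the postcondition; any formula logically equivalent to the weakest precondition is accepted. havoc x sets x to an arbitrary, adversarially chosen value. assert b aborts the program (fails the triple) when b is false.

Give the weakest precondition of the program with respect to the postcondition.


Working backward. After the program, the postcondition h ↔ (on ↔ on) must hold; in canonical form it is h.
Before h := done: done
Before havoc on: done
Before assert on ↔ on: done
Then branch requires h; else branch requires (¬done) → (¬on).
Before the if: (¬h) → ((¬done) → (¬on))
Answer: WP = (¬h) → ((¬done) → (¬on))


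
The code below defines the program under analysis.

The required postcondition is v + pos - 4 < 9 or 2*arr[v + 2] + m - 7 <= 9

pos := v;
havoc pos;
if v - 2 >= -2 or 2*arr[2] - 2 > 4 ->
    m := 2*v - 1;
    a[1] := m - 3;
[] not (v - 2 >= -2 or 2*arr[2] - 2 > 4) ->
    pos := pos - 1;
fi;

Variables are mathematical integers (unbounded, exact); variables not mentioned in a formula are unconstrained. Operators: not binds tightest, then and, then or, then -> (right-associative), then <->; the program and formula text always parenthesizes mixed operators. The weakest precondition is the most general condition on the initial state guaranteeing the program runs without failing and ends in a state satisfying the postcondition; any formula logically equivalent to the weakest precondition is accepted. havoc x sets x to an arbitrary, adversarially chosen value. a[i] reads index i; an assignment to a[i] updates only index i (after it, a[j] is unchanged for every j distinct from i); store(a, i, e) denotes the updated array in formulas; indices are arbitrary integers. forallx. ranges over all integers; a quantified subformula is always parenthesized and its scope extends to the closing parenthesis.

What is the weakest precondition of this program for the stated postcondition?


Working backward. After the program, the postcondition v + pos - 4 < 9 or 2*arr[v + 2] + m - 7 <= 9 must hold; in canonical form it is pos + v < 13 or 2*arr[v + 2] + m <= 16.
Then branch requires pos + v < 13 or 2*arr[v + 2] + 2*v <= 17; else branch requires pos + v < 14 or 2*arr[v + 2] + m <= 16.
Before the if: ((v >= 0 or 2*arr[2] > 6) -> (pos + v < 13 or 2*arr[v + 2] + 2*v <= 17)) and ((not (v >= 0 or 2*arr[2] > 6)) -> (pos + v < 14 or 2*arr[v + 2] + m <= 16))
Before havoc pos: forall pos_1. (((v >= 0 or 2*arr[2] > 6) -> (pos_1 + v < 13 or 2*arr[v + 2] + 2*v <= 17)) and ((not (v >= 0 or 2*arr[2] > 6)) -> (pos_1 + v < 14 or 2*arr[v + 2] + m <= 16)))
Before pos := v: forall pos_1. (((v >= 0 or 2*arr[2] > 6) -> (pos_1 + v < 13 or 2*arr[v + 2] + 2*v <= 17)) and ((not (v >= 0 or 2*arr[2] > 6)) -> (pos_1 + v < 14 or 2*arr[v + 2] + m <= 16)))
Answer: WP = forall pos_1. (((v >= 0 or 2*arr[2] > 6) -> (pos_1 + v < 13 or 2*arr[v + 2] + 2*v <= 17)) and ((not (v >= 0 or 2*arr[2] > 6)) -> (pos_1 + v < 14 or 2*arr[v + 2] + m <= 16)))


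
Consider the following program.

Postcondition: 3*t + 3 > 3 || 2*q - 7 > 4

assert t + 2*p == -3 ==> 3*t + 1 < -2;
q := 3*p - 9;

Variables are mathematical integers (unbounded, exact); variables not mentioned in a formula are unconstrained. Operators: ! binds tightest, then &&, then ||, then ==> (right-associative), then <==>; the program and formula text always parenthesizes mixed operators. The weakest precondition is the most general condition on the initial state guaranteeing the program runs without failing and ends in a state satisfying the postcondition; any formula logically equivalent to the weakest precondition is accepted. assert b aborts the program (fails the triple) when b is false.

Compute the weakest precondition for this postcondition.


Working backward. After the program, the postcondition 3*t + 3 > 3 || 2*q - 7 > 4 must hold; in canonical form it is 3*t > 0 || 2*q > 11.
Before q := 3*p - 9: 3*t > 0 || 6*p > 29
Before assert t + 2*p == -3 ==> 3*t + 1 < -2: (2*p + t == -3 ==> 3*t < -3) && (3*t > 0 || 6*p > 29)
Answer: WP = (2*p + t == -3 ==> 3*t < -3) && (3*t > 0 || 6*p > 29)


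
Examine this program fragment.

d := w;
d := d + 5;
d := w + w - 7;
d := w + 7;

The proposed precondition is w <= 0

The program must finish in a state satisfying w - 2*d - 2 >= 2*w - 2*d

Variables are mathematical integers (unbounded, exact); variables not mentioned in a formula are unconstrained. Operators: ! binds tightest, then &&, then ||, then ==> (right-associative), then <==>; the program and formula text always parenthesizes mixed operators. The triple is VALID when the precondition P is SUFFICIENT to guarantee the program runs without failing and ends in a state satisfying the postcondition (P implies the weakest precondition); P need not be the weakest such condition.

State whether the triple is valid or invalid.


Working backward. After the program, the postcondition w - 2*d - 2 >= 2*w - 2*d must hold; in canonical form it is w <= -2.
Before d := w + 7: w <= -2
Before d := w + w - 7: w <= -2
Before d := d + 5: w <= -2
Before d := w: w <= -2
The weakest precondition is w <= -2.
Check whether w <= 0 implies it.
Countermodel: at the initial state w = -1, the precondition holds but the weakest precondition fails.
Answer: invalid


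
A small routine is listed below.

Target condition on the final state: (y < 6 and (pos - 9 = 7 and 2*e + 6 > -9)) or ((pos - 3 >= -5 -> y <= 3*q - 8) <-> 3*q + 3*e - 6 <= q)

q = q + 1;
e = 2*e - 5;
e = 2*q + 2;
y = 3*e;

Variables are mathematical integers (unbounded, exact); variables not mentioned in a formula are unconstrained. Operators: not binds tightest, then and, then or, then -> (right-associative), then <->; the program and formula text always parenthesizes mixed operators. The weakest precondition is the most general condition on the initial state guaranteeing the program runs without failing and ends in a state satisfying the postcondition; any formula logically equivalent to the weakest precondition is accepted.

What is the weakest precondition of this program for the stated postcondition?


Working backward. After the program, the postcondition (y < 6 and (pos - 9 = 7 and 2*e + 6 > -9)) or ((pos - 3 >= -5 -> y <= 3*q - 8) <-> 3*q + 3*e - 6 <= q) must hold; in canonical form it is (y < 6 and pos = 16 and 2*e > -15) or ((pos >= -2 -> y <= 3*q - 8) <-> 3*e + 2*q <= 6).
Before y := 3*e: (3*e < 6 and pos = 16 and 2*e > -15) or ((pos >= -2 -> 3*e <= 3*q - 8) <-> 3*e + 2*q <= 6)
Before e := 2*q + 2: (6*q < 0 and pos = 16 and 4*q > -19) or ((pos >= -2 -> 3*q <= -14) <-> 8*q <= 0)
Before e := 2*e - 5: (6*q < 0 and pos = 16 and 4*q > -19) or ((pos >= -2 -> 3*q <= -14) <-> 8*q <= 0)
Before q := q + 1: (6*q < -6 and pos = 16 and 4*q > -23) or ((pos >= -2 -> 3*q <= -17) <-> 8*q <= -8)
Answer: WP = (6*q < -6 and pos = 16 and 4*q > -23) or ((pos >= -2 -> 3*q <= -17) <-> 8*q <= -8)


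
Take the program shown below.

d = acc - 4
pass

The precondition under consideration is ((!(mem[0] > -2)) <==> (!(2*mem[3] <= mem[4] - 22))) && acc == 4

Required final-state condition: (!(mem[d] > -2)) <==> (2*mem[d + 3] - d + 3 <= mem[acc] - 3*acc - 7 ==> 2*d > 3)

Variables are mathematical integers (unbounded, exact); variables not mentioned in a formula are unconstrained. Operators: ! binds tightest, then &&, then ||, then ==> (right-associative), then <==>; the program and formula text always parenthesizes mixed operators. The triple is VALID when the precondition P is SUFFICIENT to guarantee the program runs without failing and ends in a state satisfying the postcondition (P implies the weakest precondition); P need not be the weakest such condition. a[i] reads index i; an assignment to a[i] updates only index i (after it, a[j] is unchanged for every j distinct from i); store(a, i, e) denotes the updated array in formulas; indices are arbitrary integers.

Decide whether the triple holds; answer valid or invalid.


Working backward. After the program, the postcondition (!(mem[d] > -2)) <==> (2*mem[d + 3] - d + 3 <= mem[acc] - 3*acc - 7 ==> 2*d > 3) must hold; in canonical form it is (!(mem[d] > -2)) <==> (2*mem[d + 3] + 3*acc <= mem[acc] + d - 10 ==> 2*d > 3).
Before skip: (!(mem[d] > -2)) <==> (2*mem[d + 3] + 3*acc <= mem[acc] + d - 10 ==> 2*d > 3)
Before d := acc - 4: (!(mem[acc - 4] > -2)) <==> (2*mem[acc - 1] + 2*acc <= mem[acc] - 14 ==> 2*acc > 11)
The weakest precondition is (!(mem[acc - 4] > -2)) <==> (2*mem[acc - 1] + 2*acc <= mem[acc] - 14 ==> 2*acc > 11).
Check whether ((!(mem[0] > -2)) <==> (!(2*mem[3] <= mem[4] - 22))) && acc == 4 implies it.
Every state satisfying the precondition satisfies the weakest precondition: the implication holds.
Answer: valid


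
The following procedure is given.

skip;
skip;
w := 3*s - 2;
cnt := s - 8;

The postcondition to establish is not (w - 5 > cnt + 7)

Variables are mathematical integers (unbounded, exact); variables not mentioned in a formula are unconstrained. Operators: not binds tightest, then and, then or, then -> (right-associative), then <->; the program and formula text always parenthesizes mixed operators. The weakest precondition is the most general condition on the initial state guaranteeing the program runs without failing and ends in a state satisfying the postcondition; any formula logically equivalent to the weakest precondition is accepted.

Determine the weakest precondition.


Working backward. After the program, the postcondition not (w - 5 > cnt + 7) must hold; in canonical form it is not (w > cnt + 12).
Before cnt := s - 8: not (w > s + 4)
Before w := 3*s - 2: not (2*s > 6)
Before skip: not (2*s > 6)
Before skip: not (2*s > 6)
Answer: WP = not (2*s > 6)


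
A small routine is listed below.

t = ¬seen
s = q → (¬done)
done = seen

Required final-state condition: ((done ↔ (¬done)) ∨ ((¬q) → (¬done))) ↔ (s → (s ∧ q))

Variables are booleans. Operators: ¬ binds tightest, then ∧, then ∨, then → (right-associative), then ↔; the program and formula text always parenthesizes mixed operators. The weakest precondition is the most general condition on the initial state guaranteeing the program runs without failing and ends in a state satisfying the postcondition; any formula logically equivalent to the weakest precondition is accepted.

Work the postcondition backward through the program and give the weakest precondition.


Working backward. After the program, ((done ↔ (¬done)) ∨ ((¬q) → (¬done))) ↔ (s → (s ∧ q)) must hold.
Before done := seen: ((seen ↔ (¬seen)) ∨ ((¬q) → (¬seen))) ↔ (s → (s ∧ q))
Before s := q → (¬done): ((seen ↔ (¬seen)) ∨ ((¬q) → (¬seen))) ↔ ((q → (¬done)) → ((q → (¬done)) ∧ q))
Before t := ¬seen: ((seen ↔ (¬seen)) ∨ ((¬q) → (¬seen))) ↔ ((q → (¬done)) → ((q → (¬done)) ∧ q))
Answer: WP = ((seen ↔ (¬seen)) ∨ ((¬q) → (¬seen))) ↔ ((q → (¬done)) → ((q → (¬done)) ∧ q))


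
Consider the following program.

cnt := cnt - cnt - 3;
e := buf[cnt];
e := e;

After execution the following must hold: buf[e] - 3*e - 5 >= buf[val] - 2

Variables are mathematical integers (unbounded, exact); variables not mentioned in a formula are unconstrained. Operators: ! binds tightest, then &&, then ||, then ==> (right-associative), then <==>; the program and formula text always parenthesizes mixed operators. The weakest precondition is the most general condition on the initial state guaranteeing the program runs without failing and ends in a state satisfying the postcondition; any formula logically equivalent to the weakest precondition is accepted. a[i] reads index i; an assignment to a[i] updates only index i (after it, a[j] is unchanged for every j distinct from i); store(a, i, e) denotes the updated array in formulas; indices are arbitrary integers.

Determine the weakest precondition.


Working backward. After the program, the postcondition buf[e] - 3*e - 5 >= buf[val] - 2 must hold; in canonical form it is buf[e] >= buf[val] + 3*e + 3.
Before e := e: buf[e] >= buf[val] + 3*e + 3
Before e := buf[cnt]: buf[buf[cnt]] >= 3*buf[cnt] + buf[val] + 3
Before cnt := cnt - cnt - 3: buf[buf[-3]] >= 3*buf[-3] + buf[val] + 3
Answer: WP = buf[buf[-3]] >= 3*buf[-3] + buf[val] + 3


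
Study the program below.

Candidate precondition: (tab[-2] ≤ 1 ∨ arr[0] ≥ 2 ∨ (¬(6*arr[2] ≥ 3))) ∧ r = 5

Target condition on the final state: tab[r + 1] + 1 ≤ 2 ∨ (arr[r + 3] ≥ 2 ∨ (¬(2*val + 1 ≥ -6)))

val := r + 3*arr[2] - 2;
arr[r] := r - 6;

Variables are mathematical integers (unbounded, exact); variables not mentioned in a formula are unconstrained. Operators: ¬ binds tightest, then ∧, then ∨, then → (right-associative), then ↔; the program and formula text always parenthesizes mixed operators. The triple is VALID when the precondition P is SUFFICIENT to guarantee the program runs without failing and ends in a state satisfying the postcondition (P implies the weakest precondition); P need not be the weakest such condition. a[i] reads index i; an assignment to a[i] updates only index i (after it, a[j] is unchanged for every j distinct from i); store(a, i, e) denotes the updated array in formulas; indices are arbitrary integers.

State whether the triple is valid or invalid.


Working backward. After the program, the postcondition tab[r + 1] + 1 ≤ 2 ∨ (arr[r + 3] ≥ 2 ∨ (¬(2*val + 1 ≥ -6))) must hold; in canonical form it is tab[r + 1] ≤ 1 ∨ arr[r + 3] ≥ 2 ∨ (¬(2*val ≥ -7)).
Before arr[r] := r - 6: tab[r + 1] ≤ 1 ∨ store(arr, r, r - 6)[r + 3] ≥ 2 ∨ (¬(2*val ≥ -7))
Before val := r + 3*arr[2] - 2: tab[r + 1] ≤ 1 ∨ store(arr, r, r - 6)[r + 3] ≥ 2 ∨ (¬(6*arr[2] + 2*r ≥ -3))
The weakest precondition is tab[r + 1] ≤ 1 ∨ store(arr, r, r - 6)[r + 3] ≥ 2 ∨ (¬(6*arr[2] + 2*r ≥ -3)).
Check whether (tab[-2] ≤ 1 ∨ arr[0] ≥ 2 ∨ (¬(6*arr[2] ≥ 3))) ∧ r = 5 implies it.
Countermodel: at the initial state arr = {[-2] = 0, [0] = 0, [2] = 0, [5] = 0, [6] = 0, [8] = -7040, elsewhere 0}, r = 5, tab = {[-2] = 15217, [0] = 15217, [2] = 15217, [5] = 15217, [6] = 15217, [8] = 15217, elsewhere 15217}, the precondition holds but the weakest precondition fails.
Answer: invalid
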